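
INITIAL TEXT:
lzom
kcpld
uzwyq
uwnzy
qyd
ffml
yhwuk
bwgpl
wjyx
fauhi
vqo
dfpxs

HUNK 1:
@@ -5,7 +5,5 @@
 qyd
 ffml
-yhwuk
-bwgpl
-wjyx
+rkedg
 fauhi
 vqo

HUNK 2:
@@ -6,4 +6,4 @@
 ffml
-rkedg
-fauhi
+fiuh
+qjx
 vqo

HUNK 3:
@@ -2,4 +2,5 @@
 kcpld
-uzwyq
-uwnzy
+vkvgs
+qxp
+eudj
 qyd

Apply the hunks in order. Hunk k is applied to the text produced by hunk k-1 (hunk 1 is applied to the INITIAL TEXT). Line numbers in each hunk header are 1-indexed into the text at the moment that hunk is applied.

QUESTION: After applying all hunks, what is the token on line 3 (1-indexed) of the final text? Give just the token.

Hunk 1: at line 5 remove [yhwuk,bwgpl,wjyx] add [rkedg] -> 10 lines: lzom kcpld uzwyq uwnzy qyd ffml rkedg fauhi vqo dfpxs
Hunk 2: at line 6 remove [rkedg,fauhi] add [fiuh,qjx] -> 10 lines: lzom kcpld uzwyq uwnzy qyd ffml fiuh qjx vqo dfpxs
Hunk 3: at line 2 remove [uzwyq,uwnzy] add [vkvgs,qxp,eudj] -> 11 lines: lzom kcpld vkvgs qxp eudj qyd ffml fiuh qjx vqo dfpxs
Final line 3: vkvgs

Answer: vkvgs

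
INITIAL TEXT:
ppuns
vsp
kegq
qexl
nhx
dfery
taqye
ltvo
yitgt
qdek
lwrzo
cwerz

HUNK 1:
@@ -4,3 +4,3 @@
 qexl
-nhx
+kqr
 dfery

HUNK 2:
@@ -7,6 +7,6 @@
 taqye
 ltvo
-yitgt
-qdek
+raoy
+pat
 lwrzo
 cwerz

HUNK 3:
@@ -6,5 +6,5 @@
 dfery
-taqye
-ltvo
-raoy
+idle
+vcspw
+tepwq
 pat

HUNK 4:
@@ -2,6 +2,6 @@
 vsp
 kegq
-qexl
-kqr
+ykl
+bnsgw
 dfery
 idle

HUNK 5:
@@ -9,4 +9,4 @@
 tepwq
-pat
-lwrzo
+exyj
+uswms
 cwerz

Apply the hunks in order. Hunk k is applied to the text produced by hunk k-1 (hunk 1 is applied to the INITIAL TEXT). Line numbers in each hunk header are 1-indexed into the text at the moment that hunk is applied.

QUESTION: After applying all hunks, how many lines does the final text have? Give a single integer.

Hunk 1: at line 4 remove [nhx] add [kqr] -> 12 lines: ppuns vsp kegq qexl kqr dfery taqye ltvo yitgt qdek lwrzo cwerz
Hunk 2: at line 7 remove [yitgt,qdek] add [raoy,pat] -> 12 lines: ppuns vsp kegq qexl kqr dfery taqye ltvo raoy pat lwrzo cwerz
Hunk 3: at line 6 remove [taqye,ltvo,raoy] add [idle,vcspw,tepwq] -> 12 lines: ppuns vsp kegq qexl kqr dfery idle vcspw tepwq pat lwrzo cwerz
Hunk 4: at line 2 remove [qexl,kqr] add [ykl,bnsgw] -> 12 lines: ppuns vsp kegq ykl bnsgw dfery idle vcspw tepwq pat lwrzo cwerz
Hunk 5: at line 9 remove [pat,lwrzo] add [exyj,uswms] -> 12 lines: ppuns vsp kegq ykl bnsgw dfery idle vcspw tepwq exyj uswms cwerz
Final line count: 12

Answer: 12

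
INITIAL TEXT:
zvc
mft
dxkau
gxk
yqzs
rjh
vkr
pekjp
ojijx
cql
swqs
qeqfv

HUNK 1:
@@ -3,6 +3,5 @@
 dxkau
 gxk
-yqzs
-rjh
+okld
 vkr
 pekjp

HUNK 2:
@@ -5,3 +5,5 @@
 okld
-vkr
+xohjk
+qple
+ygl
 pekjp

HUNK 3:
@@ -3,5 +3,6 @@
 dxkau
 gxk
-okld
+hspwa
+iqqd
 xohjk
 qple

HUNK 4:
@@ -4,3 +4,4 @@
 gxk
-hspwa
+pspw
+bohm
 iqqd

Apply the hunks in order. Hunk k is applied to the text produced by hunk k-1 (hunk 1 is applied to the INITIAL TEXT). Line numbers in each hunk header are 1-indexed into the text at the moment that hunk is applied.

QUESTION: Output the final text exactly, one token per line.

Hunk 1: at line 3 remove [yqzs,rjh] add [okld] -> 11 lines: zvc mft dxkau gxk okld vkr pekjp ojijx cql swqs qeqfv
Hunk 2: at line 5 remove [vkr] add [xohjk,qple,ygl] -> 13 lines: zvc mft dxkau gxk okld xohjk qple ygl pekjp ojijx cql swqs qeqfv
Hunk 3: at line 3 remove [okld] add [hspwa,iqqd] -> 14 lines: zvc mft dxkau gxk hspwa iqqd xohjk qple ygl pekjp ojijx cql swqs qeqfv
Hunk 4: at line 4 remove [hspwa] add [pspw,bohm] -> 15 lines: zvc mft dxkau gxk pspw bohm iqqd xohjk qple ygl pekjp ojijx cql swqs qeqfv

Answer: zvc
mft
dxkau
gxk
pspw
bohm
iqqd
xohjk
qple
ygl
pekjp
ojijx
cql
swqs
qeqfv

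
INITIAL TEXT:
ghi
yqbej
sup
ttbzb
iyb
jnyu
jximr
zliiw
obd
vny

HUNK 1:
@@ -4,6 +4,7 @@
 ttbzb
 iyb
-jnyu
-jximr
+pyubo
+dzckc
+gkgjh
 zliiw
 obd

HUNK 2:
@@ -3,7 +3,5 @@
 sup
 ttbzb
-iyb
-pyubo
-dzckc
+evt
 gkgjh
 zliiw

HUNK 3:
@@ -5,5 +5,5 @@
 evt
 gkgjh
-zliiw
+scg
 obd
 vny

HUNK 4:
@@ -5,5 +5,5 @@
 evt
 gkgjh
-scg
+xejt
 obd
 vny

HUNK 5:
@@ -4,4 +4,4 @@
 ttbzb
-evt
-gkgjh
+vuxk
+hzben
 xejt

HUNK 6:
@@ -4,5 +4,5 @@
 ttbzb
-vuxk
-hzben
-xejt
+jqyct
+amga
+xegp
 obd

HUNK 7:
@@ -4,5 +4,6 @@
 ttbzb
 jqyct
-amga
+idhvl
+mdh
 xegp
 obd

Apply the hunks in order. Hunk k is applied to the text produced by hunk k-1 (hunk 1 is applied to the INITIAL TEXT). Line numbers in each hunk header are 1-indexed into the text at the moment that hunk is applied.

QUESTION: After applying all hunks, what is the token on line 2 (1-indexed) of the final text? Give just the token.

Answer: yqbej

Derivation:
Hunk 1: at line 4 remove [jnyu,jximr] add [pyubo,dzckc,gkgjh] -> 11 lines: ghi yqbej sup ttbzb iyb pyubo dzckc gkgjh zliiw obd vny
Hunk 2: at line 3 remove [iyb,pyubo,dzckc] add [evt] -> 9 lines: ghi yqbej sup ttbzb evt gkgjh zliiw obd vny
Hunk 3: at line 5 remove [zliiw] add [scg] -> 9 lines: ghi yqbej sup ttbzb evt gkgjh scg obd vny
Hunk 4: at line 5 remove [scg] add [xejt] -> 9 lines: ghi yqbej sup ttbzb evt gkgjh xejt obd vny
Hunk 5: at line 4 remove [evt,gkgjh] add [vuxk,hzben] -> 9 lines: ghi yqbej sup ttbzb vuxk hzben xejt obd vny
Hunk 6: at line 4 remove [vuxk,hzben,xejt] add [jqyct,amga,xegp] -> 9 lines: ghi yqbej sup ttbzb jqyct amga xegp obd vny
Hunk 7: at line 4 remove [amga] add [idhvl,mdh] -> 10 lines: ghi yqbej sup ttbzb jqyct idhvl mdh xegp obd vny
Final line 2: yqbej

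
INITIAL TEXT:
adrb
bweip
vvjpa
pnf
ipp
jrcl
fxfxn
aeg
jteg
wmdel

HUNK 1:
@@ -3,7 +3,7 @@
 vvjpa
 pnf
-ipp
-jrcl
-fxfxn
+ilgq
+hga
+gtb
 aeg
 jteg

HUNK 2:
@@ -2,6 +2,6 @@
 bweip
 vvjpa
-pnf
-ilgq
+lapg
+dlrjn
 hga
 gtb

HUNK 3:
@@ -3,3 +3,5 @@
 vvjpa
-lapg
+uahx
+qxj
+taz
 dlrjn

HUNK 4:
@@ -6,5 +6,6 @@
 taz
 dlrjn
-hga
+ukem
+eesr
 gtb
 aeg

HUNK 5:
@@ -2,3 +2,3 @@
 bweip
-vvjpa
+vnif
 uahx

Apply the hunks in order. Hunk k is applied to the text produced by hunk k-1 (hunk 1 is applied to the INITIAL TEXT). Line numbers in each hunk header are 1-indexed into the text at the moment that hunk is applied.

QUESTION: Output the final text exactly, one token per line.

Hunk 1: at line 3 remove [ipp,jrcl,fxfxn] add [ilgq,hga,gtb] -> 10 lines: adrb bweip vvjpa pnf ilgq hga gtb aeg jteg wmdel
Hunk 2: at line 2 remove [pnf,ilgq] add [lapg,dlrjn] -> 10 lines: adrb bweip vvjpa lapg dlrjn hga gtb aeg jteg wmdel
Hunk 3: at line 3 remove [lapg] add [uahx,qxj,taz] -> 12 lines: adrb bweip vvjpa uahx qxj taz dlrjn hga gtb aeg jteg wmdel
Hunk 4: at line 6 remove [hga] add [ukem,eesr] -> 13 lines: adrb bweip vvjpa uahx qxj taz dlrjn ukem eesr gtb aeg jteg wmdel
Hunk 5: at line 2 remove [vvjpa] add [vnif] -> 13 lines: adrb bweip vnif uahx qxj taz dlrjn ukem eesr gtb aeg jteg wmdel

Answer: adrb
bweip
vnif
uahx
qxj
taz
dlrjn
ukem
eesr
gtb
aeg
jteg
wmdel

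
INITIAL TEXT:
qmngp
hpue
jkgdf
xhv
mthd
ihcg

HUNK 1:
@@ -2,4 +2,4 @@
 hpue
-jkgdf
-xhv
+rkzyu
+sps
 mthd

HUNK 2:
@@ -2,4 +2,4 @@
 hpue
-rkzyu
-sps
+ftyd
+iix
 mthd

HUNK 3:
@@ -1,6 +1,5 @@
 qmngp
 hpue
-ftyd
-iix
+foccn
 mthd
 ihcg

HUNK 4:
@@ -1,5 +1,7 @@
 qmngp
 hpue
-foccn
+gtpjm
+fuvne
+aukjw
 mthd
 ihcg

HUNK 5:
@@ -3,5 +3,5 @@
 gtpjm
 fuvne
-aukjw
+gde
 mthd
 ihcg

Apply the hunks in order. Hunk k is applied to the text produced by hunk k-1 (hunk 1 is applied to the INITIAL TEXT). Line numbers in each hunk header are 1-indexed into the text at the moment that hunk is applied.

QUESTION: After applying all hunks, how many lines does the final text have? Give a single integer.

Hunk 1: at line 2 remove [jkgdf,xhv] add [rkzyu,sps] -> 6 lines: qmngp hpue rkzyu sps mthd ihcg
Hunk 2: at line 2 remove [rkzyu,sps] add [ftyd,iix] -> 6 lines: qmngp hpue ftyd iix mthd ihcg
Hunk 3: at line 1 remove [ftyd,iix] add [foccn] -> 5 lines: qmngp hpue foccn mthd ihcg
Hunk 4: at line 1 remove [foccn] add [gtpjm,fuvne,aukjw] -> 7 lines: qmngp hpue gtpjm fuvne aukjw mthd ihcg
Hunk 5: at line 3 remove [aukjw] add [gde] -> 7 lines: qmngp hpue gtpjm fuvne gde mthd ihcg
Final line count: 7

Answer: 7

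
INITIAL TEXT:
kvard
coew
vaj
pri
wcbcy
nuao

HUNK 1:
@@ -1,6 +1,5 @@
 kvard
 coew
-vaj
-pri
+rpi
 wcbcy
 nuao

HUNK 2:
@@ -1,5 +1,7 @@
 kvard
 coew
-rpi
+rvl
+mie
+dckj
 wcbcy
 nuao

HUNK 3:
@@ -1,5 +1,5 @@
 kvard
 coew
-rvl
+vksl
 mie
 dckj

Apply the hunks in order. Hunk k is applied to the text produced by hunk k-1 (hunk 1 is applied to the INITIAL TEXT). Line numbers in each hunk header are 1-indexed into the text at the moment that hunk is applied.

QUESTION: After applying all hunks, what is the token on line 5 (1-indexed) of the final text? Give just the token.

Answer: dckj

Derivation:
Hunk 1: at line 1 remove [vaj,pri] add [rpi] -> 5 lines: kvard coew rpi wcbcy nuao
Hunk 2: at line 1 remove [rpi] add [rvl,mie,dckj] -> 7 lines: kvard coew rvl mie dckj wcbcy nuao
Hunk 3: at line 1 remove [rvl] add [vksl] -> 7 lines: kvard coew vksl mie dckj wcbcy nuao
Final line 5: dckj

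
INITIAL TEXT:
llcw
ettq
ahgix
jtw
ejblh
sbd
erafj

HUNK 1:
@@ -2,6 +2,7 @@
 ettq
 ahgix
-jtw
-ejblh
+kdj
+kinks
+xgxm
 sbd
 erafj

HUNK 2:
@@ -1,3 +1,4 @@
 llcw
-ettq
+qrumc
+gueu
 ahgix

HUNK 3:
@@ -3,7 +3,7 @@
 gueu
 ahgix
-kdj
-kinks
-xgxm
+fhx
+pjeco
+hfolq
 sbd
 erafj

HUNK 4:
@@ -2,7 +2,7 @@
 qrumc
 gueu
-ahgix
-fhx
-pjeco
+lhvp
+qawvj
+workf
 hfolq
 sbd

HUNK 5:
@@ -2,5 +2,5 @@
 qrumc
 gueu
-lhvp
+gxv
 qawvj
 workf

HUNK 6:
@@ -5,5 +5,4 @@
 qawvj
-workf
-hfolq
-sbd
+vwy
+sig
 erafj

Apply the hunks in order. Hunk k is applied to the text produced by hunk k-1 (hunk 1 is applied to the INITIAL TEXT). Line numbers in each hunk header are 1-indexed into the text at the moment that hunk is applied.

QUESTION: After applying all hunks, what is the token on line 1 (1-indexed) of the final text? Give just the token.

Answer: llcw

Derivation:
Hunk 1: at line 2 remove [jtw,ejblh] add [kdj,kinks,xgxm] -> 8 lines: llcw ettq ahgix kdj kinks xgxm sbd erafj
Hunk 2: at line 1 remove [ettq] add [qrumc,gueu] -> 9 lines: llcw qrumc gueu ahgix kdj kinks xgxm sbd erafj
Hunk 3: at line 3 remove [kdj,kinks,xgxm] add [fhx,pjeco,hfolq] -> 9 lines: llcw qrumc gueu ahgix fhx pjeco hfolq sbd erafj
Hunk 4: at line 2 remove [ahgix,fhx,pjeco] add [lhvp,qawvj,workf] -> 9 lines: llcw qrumc gueu lhvp qawvj workf hfolq sbd erafj
Hunk 5: at line 2 remove [lhvp] add [gxv] -> 9 lines: llcw qrumc gueu gxv qawvj workf hfolq sbd erafj
Hunk 6: at line 5 remove [workf,hfolq,sbd] add [vwy,sig] -> 8 lines: llcw qrumc gueu gxv qawvj vwy sig erafj
Final line 1: llcw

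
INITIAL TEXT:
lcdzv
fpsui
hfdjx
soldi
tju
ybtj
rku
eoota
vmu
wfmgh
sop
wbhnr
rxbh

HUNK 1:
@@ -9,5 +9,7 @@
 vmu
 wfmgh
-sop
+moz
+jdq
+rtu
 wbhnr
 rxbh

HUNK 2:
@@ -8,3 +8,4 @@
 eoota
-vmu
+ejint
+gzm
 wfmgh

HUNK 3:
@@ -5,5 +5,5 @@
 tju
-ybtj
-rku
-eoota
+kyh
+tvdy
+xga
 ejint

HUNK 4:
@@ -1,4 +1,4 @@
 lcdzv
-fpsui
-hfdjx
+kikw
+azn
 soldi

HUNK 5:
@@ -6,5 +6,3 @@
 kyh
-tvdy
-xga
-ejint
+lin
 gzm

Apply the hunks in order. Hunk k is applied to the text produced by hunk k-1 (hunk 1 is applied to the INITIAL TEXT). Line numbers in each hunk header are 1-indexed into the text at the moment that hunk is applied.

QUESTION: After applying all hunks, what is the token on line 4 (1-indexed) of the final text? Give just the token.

Hunk 1: at line 9 remove [sop] add [moz,jdq,rtu] -> 15 lines: lcdzv fpsui hfdjx soldi tju ybtj rku eoota vmu wfmgh moz jdq rtu wbhnr rxbh
Hunk 2: at line 8 remove [vmu] add [ejint,gzm] -> 16 lines: lcdzv fpsui hfdjx soldi tju ybtj rku eoota ejint gzm wfmgh moz jdq rtu wbhnr rxbh
Hunk 3: at line 5 remove [ybtj,rku,eoota] add [kyh,tvdy,xga] -> 16 lines: lcdzv fpsui hfdjx soldi tju kyh tvdy xga ejint gzm wfmgh moz jdq rtu wbhnr rxbh
Hunk 4: at line 1 remove [fpsui,hfdjx] add [kikw,azn] -> 16 lines: lcdzv kikw azn soldi tju kyh tvdy xga ejint gzm wfmgh moz jdq rtu wbhnr rxbh
Hunk 5: at line 6 remove [tvdy,xga,ejint] add [lin] -> 14 lines: lcdzv kikw azn soldi tju kyh lin gzm wfmgh moz jdq rtu wbhnr rxbh
Final line 4: soldi

Answer: soldi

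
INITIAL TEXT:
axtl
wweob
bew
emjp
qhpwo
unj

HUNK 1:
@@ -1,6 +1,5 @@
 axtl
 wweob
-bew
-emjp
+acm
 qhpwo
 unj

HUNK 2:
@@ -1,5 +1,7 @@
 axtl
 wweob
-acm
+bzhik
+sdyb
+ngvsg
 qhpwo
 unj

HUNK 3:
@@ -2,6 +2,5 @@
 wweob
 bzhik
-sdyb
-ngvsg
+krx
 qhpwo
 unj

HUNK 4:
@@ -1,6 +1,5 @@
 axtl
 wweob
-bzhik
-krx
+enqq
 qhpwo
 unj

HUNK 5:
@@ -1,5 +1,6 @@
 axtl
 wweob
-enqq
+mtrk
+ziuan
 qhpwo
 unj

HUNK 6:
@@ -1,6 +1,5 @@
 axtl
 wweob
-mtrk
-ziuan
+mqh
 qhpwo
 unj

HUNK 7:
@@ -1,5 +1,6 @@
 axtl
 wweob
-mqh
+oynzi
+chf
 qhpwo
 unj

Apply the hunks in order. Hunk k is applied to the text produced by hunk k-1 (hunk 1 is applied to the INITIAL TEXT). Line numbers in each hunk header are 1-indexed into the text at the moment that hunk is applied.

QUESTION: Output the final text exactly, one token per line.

Answer: axtl
wweob
oynzi
chf
qhpwo
unj

Derivation:
Hunk 1: at line 1 remove [bew,emjp] add [acm] -> 5 lines: axtl wweob acm qhpwo unj
Hunk 2: at line 1 remove [acm] add [bzhik,sdyb,ngvsg] -> 7 lines: axtl wweob bzhik sdyb ngvsg qhpwo unj
Hunk 3: at line 2 remove [sdyb,ngvsg] add [krx] -> 6 lines: axtl wweob bzhik krx qhpwo unj
Hunk 4: at line 1 remove [bzhik,krx] add [enqq] -> 5 lines: axtl wweob enqq qhpwo unj
Hunk 5: at line 1 remove [enqq] add [mtrk,ziuan] -> 6 lines: axtl wweob mtrk ziuan qhpwo unj
Hunk 6: at line 1 remove [mtrk,ziuan] add [mqh] -> 5 lines: axtl wweob mqh qhpwo unj
Hunk 7: at line 1 remove [mqh] add [oynzi,chf] -> 6 lines: axtl wweob oynzi chf qhpwo unj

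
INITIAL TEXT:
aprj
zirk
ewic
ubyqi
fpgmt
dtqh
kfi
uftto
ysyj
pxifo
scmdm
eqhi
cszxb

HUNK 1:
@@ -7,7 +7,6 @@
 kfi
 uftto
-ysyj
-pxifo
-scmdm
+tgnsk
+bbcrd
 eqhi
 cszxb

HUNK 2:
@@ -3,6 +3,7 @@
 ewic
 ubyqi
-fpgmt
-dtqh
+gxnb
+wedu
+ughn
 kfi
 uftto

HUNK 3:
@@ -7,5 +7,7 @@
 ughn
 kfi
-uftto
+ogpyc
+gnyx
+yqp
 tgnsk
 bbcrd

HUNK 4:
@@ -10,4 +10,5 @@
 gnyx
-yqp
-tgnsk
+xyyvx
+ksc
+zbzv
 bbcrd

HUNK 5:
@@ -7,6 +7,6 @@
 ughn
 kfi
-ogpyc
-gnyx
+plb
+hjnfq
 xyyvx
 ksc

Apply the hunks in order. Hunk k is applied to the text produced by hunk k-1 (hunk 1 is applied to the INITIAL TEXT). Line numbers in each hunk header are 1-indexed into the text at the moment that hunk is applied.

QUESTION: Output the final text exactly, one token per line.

Answer: aprj
zirk
ewic
ubyqi
gxnb
wedu
ughn
kfi
plb
hjnfq
xyyvx
ksc
zbzv
bbcrd
eqhi
cszxb

Derivation:
Hunk 1: at line 7 remove [ysyj,pxifo,scmdm] add [tgnsk,bbcrd] -> 12 lines: aprj zirk ewic ubyqi fpgmt dtqh kfi uftto tgnsk bbcrd eqhi cszxb
Hunk 2: at line 3 remove [fpgmt,dtqh] add [gxnb,wedu,ughn] -> 13 lines: aprj zirk ewic ubyqi gxnb wedu ughn kfi uftto tgnsk bbcrd eqhi cszxb
Hunk 3: at line 7 remove [uftto] add [ogpyc,gnyx,yqp] -> 15 lines: aprj zirk ewic ubyqi gxnb wedu ughn kfi ogpyc gnyx yqp tgnsk bbcrd eqhi cszxb
Hunk 4: at line 10 remove [yqp,tgnsk] add [xyyvx,ksc,zbzv] -> 16 lines: aprj zirk ewic ubyqi gxnb wedu ughn kfi ogpyc gnyx xyyvx ksc zbzv bbcrd eqhi cszxb
Hunk 5: at line 7 remove [ogpyc,gnyx] add [plb,hjnfq] -> 16 lines: aprj zirk ewic ubyqi gxnb wedu ughn kfi plb hjnfq xyyvx ksc zbzv bbcrd eqhi cszxb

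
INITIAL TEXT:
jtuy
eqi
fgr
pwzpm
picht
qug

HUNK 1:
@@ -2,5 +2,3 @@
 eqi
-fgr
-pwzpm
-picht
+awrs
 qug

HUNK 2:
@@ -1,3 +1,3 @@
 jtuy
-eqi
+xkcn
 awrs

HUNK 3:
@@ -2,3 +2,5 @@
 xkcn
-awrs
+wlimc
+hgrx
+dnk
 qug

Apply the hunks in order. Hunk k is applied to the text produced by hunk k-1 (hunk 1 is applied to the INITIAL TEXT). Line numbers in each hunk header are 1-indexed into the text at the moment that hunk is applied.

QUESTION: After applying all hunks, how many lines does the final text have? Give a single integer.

Hunk 1: at line 2 remove [fgr,pwzpm,picht] add [awrs] -> 4 lines: jtuy eqi awrs qug
Hunk 2: at line 1 remove [eqi] add [xkcn] -> 4 lines: jtuy xkcn awrs qug
Hunk 3: at line 2 remove [awrs] add [wlimc,hgrx,dnk] -> 6 lines: jtuy xkcn wlimc hgrx dnk qug
Final line count: 6

Answer: 6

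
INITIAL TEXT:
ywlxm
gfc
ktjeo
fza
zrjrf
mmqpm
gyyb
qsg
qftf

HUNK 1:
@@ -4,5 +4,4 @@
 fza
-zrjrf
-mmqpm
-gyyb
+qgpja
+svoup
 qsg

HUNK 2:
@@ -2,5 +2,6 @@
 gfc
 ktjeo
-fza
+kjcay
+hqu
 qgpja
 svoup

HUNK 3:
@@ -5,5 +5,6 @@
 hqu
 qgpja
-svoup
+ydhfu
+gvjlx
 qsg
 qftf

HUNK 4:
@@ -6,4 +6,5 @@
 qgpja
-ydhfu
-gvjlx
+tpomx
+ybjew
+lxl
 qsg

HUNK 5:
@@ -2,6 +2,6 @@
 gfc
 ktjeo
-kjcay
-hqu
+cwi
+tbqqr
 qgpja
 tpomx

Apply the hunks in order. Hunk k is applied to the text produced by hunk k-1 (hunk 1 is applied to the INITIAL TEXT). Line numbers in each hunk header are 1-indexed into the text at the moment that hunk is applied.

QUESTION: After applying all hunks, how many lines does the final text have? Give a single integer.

Answer: 11

Derivation:
Hunk 1: at line 4 remove [zrjrf,mmqpm,gyyb] add [qgpja,svoup] -> 8 lines: ywlxm gfc ktjeo fza qgpja svoup qsg qftf
Hunk 2: at line 2 remove [fza] add [kjcay,hqu] -> 9 lines: ywlxm gfc ktjeo kjcay hqu qgpja svoup qsg qftf
Hunk 3: at line 5 remove [svoup] add [ydhfu,gvjlx] -> 10 lines: ywlxm gfc ktjeo kjcay hqu qgpja ydhfu gvjlx qsg qftf
Hunk 4: at line 6 remove [ydhfu,gvjlx] add [tpomx,ybjew,lxl] -> 11 lines: ywlxm gfc ktjeo kjcay hqu qgpja tpomx ybjew lxl qsg qftf
Hunk 5: at line 2 remove [kjcay,hqu] add [cwi,tbqqr] -> 11 lines: ywlxm gfc ktjeo cwi tbqqr qgpja tpomx ybjew lxl qsg qftf
Final line count: 11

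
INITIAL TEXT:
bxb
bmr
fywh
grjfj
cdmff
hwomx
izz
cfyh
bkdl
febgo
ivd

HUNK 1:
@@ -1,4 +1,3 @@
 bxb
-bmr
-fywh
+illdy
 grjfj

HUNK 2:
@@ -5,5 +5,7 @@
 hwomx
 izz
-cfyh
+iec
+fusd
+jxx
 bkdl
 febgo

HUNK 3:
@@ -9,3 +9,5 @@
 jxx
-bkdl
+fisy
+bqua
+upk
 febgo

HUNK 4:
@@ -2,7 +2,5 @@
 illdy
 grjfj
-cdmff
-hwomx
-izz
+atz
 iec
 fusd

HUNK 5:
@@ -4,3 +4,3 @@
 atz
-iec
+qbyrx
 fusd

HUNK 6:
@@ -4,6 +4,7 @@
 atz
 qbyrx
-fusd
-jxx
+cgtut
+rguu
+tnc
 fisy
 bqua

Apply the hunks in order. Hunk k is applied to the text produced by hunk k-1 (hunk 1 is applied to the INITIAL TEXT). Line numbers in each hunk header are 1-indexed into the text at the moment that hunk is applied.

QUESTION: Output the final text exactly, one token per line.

Answer: bxb
illdy
grjfj
atz
qbyrx
cgtut
rguu
tnc
fisy
bqua
upk
febgo
ivd

Derivation:
Hunk 1: at line 1 remove [bmr,fywh] add [illdy] -> 10 lines: bxb illdy grjfj cdmff hwomx izz cfyh bkdl febgo ivd
Hunk 2: at line 5 remove [cfyh] add [iec,fusd,jxx] -> 12 lines: bxb illdy grjfj cdmff hwomx izz iec fusd jxx bkdl febgo ivd
Hunk 3: at line 9 remove [bkdl] add [fisy,bqua,upk] -> 14 lines: bxb illdy grjfj cdmff hwomx izz iec fusd jxx fisy bqua upk febgo ivd
Hunk 4: at line 2 remove [cdmff,hwomx,izz] add [atz] -> 12 lines: bxb illdy grjfj atz iec fusd jxx fisy bqua upk febgo ivd
Hunk 5: at line 4 remove [iec] add [qbyrx] -> 12 lines: bxb illdy grjfj atz qbyrx fusd jxx fisy bqua upk febgo ivd
Hunk 6: at line 4 remove [fusd,jxx] add [cgtut,rguu,tnc] -> 13 lines: bxb illdy grjfj atz qbyrx cgtut rguu tnc fisy bqua upk febgo ivd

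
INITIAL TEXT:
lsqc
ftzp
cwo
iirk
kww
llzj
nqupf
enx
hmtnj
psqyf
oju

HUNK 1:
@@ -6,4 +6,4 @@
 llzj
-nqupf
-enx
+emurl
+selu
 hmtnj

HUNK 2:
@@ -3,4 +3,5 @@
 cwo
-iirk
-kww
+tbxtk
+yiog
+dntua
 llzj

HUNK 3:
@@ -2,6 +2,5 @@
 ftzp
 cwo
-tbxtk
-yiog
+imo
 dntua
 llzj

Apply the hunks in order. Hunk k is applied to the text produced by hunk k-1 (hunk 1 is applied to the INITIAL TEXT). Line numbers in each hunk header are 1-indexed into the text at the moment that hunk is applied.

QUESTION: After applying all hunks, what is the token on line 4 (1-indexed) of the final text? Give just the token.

Hunk 1: at line 6 remove [nqupf,enx] add [emurl,selu] -> 11 lines: lsqc ftzp cwo iirk kww llzj emurl selu hmtnj psqyf oju
Hunk 2: at line 3 remove [iirk,kww] add [tbxtk,yiog,dntua] -> 12 lines: lsqc ftzp cwo tbxtk yiog dntua llzj emurl selu hmtnj psqyf oju
Hunk 3: at line 2 remove [tbxtk,yiog] add [imo] -> 11 lines: lsqc ftzp cwo imo dntua llzj emurl selu hmtnj psqyf oju
Final line 4: imo

Answer: imo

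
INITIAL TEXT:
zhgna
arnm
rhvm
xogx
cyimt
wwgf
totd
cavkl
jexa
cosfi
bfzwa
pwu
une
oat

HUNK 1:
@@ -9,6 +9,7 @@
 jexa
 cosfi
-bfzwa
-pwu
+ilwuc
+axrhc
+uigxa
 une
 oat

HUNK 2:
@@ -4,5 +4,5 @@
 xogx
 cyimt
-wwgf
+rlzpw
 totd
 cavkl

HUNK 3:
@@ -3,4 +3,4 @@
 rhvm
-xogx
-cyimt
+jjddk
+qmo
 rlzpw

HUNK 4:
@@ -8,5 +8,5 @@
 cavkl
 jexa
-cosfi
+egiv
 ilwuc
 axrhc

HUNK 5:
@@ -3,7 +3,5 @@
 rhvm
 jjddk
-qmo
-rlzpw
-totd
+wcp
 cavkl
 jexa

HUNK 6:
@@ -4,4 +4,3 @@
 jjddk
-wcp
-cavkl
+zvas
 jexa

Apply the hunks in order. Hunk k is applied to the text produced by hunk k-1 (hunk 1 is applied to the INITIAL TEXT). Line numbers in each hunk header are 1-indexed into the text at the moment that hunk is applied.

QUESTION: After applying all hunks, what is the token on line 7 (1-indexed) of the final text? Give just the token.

Answer: egiv

Derivation:
Hunk 1: at line 9 remove [bfzwa,pwu] add [ilwuc,axrhc,uigxa] -> 15 lines: zhgna arnm rhvm xogx cyimt wwgf totd cavkl jexa cosfi ilwuc axrhc uigxa une oat
Hunk 2: at line 4 remove [wwgf] add [rlzpw] -> 15 lines: zhgna arnm rhvm xogx cyimt rlzpw totd cavkl jexa cosfi ilwuc axrhc uigxa une oat
Hunk 3: at line 3 remove [xogx,cyimt] add [jjddk,qmo] -> 15 lines: zhgna arnm rhvm jjddk qmo rlzpw totd cavkl jexa cosfi ilwuc axrhc uigxa une oat
Hunk 4: at line 8 remove [cosfi] add [egiv] -> 15 lines: zhgna arnm rhvm jjddk qmo rlzpw totd cavkl jexa egiv ilwuc axrhc uigxa une oat
Hunk 5: at line 3 remove [qmo,rlzpw,totd] add [wcp] -> 13 lines: zhgna arnm rhvm jjddk wcp cavkl jexa egiv ilwuc axrhc uigxa une oat
Hunk 6: at line 4 remove [wcp,cavkl] add [zvas] -> 12 lines: zhgna arnm rhvm jjddk zvas jexa egiv ilwuc axrhc uigxa une oat
Final line 7: egiv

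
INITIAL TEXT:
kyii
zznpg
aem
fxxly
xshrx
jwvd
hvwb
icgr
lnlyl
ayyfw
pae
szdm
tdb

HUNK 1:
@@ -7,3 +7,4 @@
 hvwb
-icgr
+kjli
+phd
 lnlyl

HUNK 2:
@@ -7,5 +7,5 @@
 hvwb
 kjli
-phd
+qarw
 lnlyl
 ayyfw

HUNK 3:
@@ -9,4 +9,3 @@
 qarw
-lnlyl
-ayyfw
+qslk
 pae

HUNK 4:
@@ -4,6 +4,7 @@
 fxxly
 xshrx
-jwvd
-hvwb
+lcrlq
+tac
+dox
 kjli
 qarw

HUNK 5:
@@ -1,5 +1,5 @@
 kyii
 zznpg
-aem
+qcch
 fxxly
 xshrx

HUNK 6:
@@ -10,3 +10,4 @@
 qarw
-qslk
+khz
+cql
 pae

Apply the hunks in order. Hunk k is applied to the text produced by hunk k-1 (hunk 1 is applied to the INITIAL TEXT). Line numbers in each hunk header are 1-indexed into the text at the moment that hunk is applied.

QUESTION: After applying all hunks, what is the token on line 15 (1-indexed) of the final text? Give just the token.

Answer: tdb

Derivation:
Hunk 1: at line 7 remove [icgr] add [kjli,phd] -> 14 lines: kyii zznpg aem fxxly xshrx jwvd hvwb kjli phd lnlyl ayyfw pae szdm tdb
Hunk 2: at line 7 remove [phd] add [qarw] -> 14 lines: kyii zznpg aem fxxly xshrx jwvd hvwb kjli qarw lnlyl ayyfw pae szdm tdb
Hunk 3: at line 9 remove [lnlyl,ayyfw] add [qslk] -> 13 lines: kyii zznpg aem fxxly xshrx jwvd hvwb kjli qarw qslk pae szdm tdb
Hunk 4: at line 4 remove [jwvd,hvwb] add [lcrlq,tac,dox] -> 14 lines: kyii zznpg aem fxxly xshrx lcrlq tac dox kjli qarw qslk pae szdm tdb
Hunk 5: at line 1 remove [aem] add [qcch] -> 14 lines: kyii zznpg qcch fxxly xshrx lcrlq tac dox kjli qarw qslk pae szdm tdb
Hunk 6: at line 10 remove [qslk] add [khz,cql] -> 15 lines: kyii zznpg qcch fxxly xshrx lcrlq tac dox kjli qarw khz cql pae szdm tdb
Final line 15: tdb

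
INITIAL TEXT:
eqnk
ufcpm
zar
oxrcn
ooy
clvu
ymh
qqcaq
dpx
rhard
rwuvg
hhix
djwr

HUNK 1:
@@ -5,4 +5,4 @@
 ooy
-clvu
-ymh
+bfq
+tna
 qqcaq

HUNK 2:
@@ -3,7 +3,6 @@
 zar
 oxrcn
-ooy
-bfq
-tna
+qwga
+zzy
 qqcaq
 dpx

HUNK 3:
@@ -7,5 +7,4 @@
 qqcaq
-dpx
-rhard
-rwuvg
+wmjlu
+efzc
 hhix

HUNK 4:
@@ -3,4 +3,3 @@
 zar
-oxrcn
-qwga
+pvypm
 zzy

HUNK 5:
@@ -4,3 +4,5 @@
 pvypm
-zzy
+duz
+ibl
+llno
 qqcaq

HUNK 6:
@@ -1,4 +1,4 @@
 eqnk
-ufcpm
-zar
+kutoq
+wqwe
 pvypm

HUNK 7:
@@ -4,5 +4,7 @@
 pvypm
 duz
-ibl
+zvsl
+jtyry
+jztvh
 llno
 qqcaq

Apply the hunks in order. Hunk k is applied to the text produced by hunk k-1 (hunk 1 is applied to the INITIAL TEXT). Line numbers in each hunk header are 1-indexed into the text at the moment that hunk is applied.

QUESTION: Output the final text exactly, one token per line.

Answer: eqnk
kutoq
wqwe
pvypm
duz
zvsl
jtyry
jztvh
llno
qqcaq
wmjlu
efzc
hhix
djwr

Derivation:
Hunk 1: at line 5 remove [clvu,ymh] add [bfq,tna] -> 13 lines: eqnk ufcpm zar oxrcn ooy bfq tna qqcaq dpx rhard rwuvg hhix djwr
Hunk 2: at line 3 remove [ooy,bfq,tna] add [qwga,zzy] -> 12 lines: eqnk ufcpm zar oxrcn qwga zzy qqcaq dpx rhard rwuvg hhix djwr
Hunk 3: at line 7 remove [dpx,rhard,rwuvg] add [wmjlu,efzc] -> 11 lines: eqnk ufcpm zar oxrcn qwga zzy qqcaq wmjlu efzc hhix djwr
Hunk 4: at line 3 remove [oxrcn,qwga] add [pvypm] -> 10 lines: eqnk ufcpm zar pvypm zzy qqcaq wmjlu efzc hhix djwr
Hunk 5: at line 4 remove [zzy] add [duz,ibl,llno] -> 12 lines: eqnk ufcpm zar pvypm duz ibl llno qqcaq wmjlu efzc hhix djwr
Hunk 6: at line 1 remove [ufcpm,zar] add [kutoq,wqwe] -> 12 lines: eqnk kutoq wqwe pvypm duz ibl llno qqcaq wmjlu efzc hhix djwr
Hunk 7: at line 4 remove [ibl] add [zvsl,jtyry,jztvh] -> 14 lines: eqnk kutoq wqwe pvypm duz zvsl jtyry jztvh llno qqcaq wmjlu efzc hhix djwr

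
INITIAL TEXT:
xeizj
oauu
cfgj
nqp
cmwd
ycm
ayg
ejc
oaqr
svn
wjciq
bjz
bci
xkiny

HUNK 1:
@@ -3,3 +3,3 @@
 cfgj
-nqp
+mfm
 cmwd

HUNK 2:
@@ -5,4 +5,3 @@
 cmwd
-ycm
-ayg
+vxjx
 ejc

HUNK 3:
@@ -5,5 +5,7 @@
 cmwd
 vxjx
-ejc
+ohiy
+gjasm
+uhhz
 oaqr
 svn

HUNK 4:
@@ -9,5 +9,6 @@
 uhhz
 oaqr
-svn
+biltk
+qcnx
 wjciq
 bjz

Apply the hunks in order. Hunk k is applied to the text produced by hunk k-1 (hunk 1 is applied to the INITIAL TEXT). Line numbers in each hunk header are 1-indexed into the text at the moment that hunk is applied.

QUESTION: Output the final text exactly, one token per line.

Hunk 1: at line 3 remove [nqp] add [mfm] -> 14 lines: xeizj oauu cfgj mfm cmwd ycm ayg ejc oaqr svn wjciq bjz bci xkiny
Hunk 2: at line 5 remove [ycm,ayg] add [vxjx] -> 13 lines: xeizj oauu cfgj mfm cmwd vxjx ejc oaqr svn wjciq bjz bci xkiny
Hunk 3: at line 5 remove [ejc] add [ohiy,gjasm,uhhz] -> 15 lines: xeizj oauu cfgj mfm cmwd vxjx ohiy gjasm uhhz oaqr svn wjciq bjz bci xkiny
Hunk 4: at line 9 remove [svn] add [biltk,qcnx] -> 16 lines: xeizj oauu cfgj mfm cmwd vxjx ohiy gjasm uhhz oaqr biltk qcnx wjciq bjz bci xkiny

Answer: xeizj
oauu
cfgj
mfm
cmwd
vxjx
ohiy
gjasm
uhhz
oaqr
biltk
qcnx
wjciq
bjz
bci
xkiny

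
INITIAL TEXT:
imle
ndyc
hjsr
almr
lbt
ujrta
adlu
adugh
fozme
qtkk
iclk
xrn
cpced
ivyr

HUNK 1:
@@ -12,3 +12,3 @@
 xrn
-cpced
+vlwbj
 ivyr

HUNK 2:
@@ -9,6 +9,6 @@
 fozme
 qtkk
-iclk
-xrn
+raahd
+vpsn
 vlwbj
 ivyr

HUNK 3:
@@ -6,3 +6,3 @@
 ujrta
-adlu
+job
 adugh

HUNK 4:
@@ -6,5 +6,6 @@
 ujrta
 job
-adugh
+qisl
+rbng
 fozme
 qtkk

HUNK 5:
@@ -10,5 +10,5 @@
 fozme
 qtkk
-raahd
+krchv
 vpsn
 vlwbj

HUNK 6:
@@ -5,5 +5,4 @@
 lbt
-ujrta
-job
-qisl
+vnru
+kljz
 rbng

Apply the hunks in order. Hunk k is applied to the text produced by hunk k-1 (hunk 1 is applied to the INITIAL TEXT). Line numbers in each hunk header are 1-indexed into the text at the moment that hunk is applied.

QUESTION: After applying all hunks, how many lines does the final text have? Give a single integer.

Hunk 1: at line 12 remove [cpced] add [vlwbj] -> 14 lines: imle ndyc hjsr almr lbt ujrta adlu adugh fozme qtkk iclk xrn vlwbj ivyr
Hunk 2: at line 9 remove [iclk,xrn] add [raahd,vpsn] -> 14 lines: imle ndyc hjsr almr lbt ujrta adlu adugh fozme qtkk raahd vpsn vlwbj ivyr
Hunk 3: at line 6 remove [adlu] add [job] -> 14 lines: imle ndyc hjsr almr lbt ujrta job adugh fozme qtkk raahd vpsn vlwbj ivyr
Hunk 4: at line 6 remove [adugh] add [qisl,rbng] -> 15 lines: imle ndyc hjsr almr lbt ujrta job qisl rbng fozme qtkk raahd vpsn vlwbj ivyr
Hunk 5: at line 10 remove [raahd] add [krchv] -> 15 lines: imle ndyc hjsr almr lbt ujrta job qisl rbng fozme qtkk krchv vpsn vlwbj ivyr
Hunk 6: at line 5 remove [ujrta,job,qisl] add [vnru,kljz] -> 14 lines: imle ndyc hjsr almr lbt vnru kljz rbng fozme qtkk krchv vpsn vlwbj ivyr
Final line count: 14

Answer: 14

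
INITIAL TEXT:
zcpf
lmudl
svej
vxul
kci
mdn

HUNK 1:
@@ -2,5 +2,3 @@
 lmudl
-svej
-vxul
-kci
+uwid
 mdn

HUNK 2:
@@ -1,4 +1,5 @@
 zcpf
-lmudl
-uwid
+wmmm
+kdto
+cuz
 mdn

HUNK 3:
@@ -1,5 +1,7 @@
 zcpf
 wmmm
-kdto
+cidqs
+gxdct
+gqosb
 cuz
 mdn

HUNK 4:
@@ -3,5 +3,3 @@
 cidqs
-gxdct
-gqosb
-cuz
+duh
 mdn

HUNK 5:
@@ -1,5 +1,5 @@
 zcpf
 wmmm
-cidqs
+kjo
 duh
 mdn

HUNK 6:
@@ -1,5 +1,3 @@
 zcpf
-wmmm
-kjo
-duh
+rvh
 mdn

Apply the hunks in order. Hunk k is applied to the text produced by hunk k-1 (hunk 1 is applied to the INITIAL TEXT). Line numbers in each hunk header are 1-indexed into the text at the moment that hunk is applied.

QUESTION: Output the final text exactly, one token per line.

Hunk 1: at line 2 remove [svej,vxul,kci] add [uwid] -> 4 lines: zcpf lmudl uwid mdn
Hunk 2: at line 1 remove [lmudl,uwid] add [wmmm,kdto,cuz] -> 5 lines: zcpf wmmm kdto cuz mdn
Hunk 3: at line 1 remove [kdto] add [cidqs,gxdct,gqosb] -> 7 lines: zcpf wmmm cidqs gxdct gqosb cuz mdn
Hunk 4: at line 3 remove [gxdct,gqosb,cuz] add [duh] -> 5 lines: zcpf wmmm cidqs duh mdn
Hunk 5: at line 1 remove [cidqs] add [kjo] -> 5 lines: zcpf wmmm kjo duh mdn
Hunk 6: at line 1 remove [wmmm,kjo,duh] add [rvh] -> 3 lines: zcpf rvh mdn

Answer: zcpf
rvh
mdn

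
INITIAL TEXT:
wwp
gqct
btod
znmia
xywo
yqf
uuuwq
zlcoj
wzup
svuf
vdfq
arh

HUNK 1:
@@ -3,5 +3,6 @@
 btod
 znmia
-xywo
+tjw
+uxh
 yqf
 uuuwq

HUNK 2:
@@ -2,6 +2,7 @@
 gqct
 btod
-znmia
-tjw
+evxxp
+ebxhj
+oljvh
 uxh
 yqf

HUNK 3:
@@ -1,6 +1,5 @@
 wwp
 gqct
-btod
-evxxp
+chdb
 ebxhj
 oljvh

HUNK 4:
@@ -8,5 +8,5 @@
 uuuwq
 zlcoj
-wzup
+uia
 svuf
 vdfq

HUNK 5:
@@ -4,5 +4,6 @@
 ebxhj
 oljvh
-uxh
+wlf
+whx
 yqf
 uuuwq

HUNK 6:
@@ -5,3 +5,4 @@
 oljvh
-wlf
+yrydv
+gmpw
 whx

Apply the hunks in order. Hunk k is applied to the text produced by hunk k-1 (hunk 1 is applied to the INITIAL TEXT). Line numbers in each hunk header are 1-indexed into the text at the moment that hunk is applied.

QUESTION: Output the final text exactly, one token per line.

Hunk 1: at line 3 remove [xywo] add [tjw,uxh] -> 13 lines: wwp gqct btod znmia tjw uxh yqf uuuwq zlcoj wzup svuf vdfq arh
Hunk 2: at line 2 remove [znmia,tjw] add [evxxp,ebxhj,oljvh] -> 14 lines: wwp gqct btod evxxp ebxhj oljvh uxh yqf uuuwq zlcoj wzup svuf vdfq arh
Hunk 3: at line 1 remove [btod,evxxp] add [chdb] -> 13 lines: wwp gqct chdb ebxhj oljvh uxh yqf uuuwq zlcoj wzup svuf vdfq arh
Hunk 4: at line 8 remove [wzup] add [uia] -> 13 lines: wwp gqct chdb ebxhj oljvh uxh yqf uuuwq zlcoj uia svuf vdfq arh
Hunk 5: at line 4 remove [uxh] add [wlf,whx] -> 14 lines: wwp gqct chdb ebxhj oljvh wlf whx yqf uuuwq zlcoj uia svuf vdfq arh
Hunk 6: at line 5 remove [wlf] add [yrydv,gmpw] -> 15 lines: wwp gqct chdb ebxhj oljvh yrydv gmpw whx yqf uuuwq zlcoj uia svuf vdfq arh

Answer: wwp
gqct
chdb
ebxhj
oljvh
yrydv
gmpw
whx
yqf
uuuwq
zlcoj
uia
svuf
vdfq
arh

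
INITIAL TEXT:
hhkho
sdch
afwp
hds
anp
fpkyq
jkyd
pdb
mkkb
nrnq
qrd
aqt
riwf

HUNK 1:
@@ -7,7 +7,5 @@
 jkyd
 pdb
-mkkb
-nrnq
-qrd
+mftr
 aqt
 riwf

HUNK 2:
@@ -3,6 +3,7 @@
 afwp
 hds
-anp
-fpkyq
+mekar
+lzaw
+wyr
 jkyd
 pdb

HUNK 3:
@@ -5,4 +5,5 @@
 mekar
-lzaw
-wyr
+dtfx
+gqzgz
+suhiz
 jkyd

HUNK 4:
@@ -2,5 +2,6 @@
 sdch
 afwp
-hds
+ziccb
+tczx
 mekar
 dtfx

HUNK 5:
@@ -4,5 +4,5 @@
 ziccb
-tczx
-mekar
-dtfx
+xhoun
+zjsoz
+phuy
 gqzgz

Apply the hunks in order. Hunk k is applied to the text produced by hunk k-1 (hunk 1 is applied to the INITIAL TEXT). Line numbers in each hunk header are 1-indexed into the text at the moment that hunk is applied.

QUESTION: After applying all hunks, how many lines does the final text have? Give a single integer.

Answer: 14

Derivation:
Hunk 1: at line 7 remove [mkkb,nrnq,qrd] add [mftr] -> 11 lines: hhkho sdch afwp hds anp fpkyq jkyd pdb mftr aqt riwf
Hunk 2: at line 3 remove [anp,fpkyq] add [mekar,lzaw,wyr] -> 12 lines: hhkho sdch afwp hds mekar lzaw wyr jkyd pdb mftr aqt riwf
Hunk 3: at line 5 remove [lzaw,wyr] add [dtfx,gqzgz,suhiz] -> 13 lines: hhkho sdch afwp hds mekar dtfx gqzgz suhiz jkyd pdb mftr aqt riwf
Hunk 4: at line 2 remove [hds] add [ziccb,tczx] -> 14 lines: hhkho sdch afwp ziccb tczx mekar dtfx gqzgz suhiz jkyd pdb mftr aqt riwf
Hunk 5: at line 4 remove [tczx,mekar,dtfx] add [xhoun,zjsoz,phuy] -> 14 lines: hhkho sdch afwp ziccb xhoun zjsoz phuy gqzgz suhiz jkyd pdb mftr aqt riwf
Final line count: 14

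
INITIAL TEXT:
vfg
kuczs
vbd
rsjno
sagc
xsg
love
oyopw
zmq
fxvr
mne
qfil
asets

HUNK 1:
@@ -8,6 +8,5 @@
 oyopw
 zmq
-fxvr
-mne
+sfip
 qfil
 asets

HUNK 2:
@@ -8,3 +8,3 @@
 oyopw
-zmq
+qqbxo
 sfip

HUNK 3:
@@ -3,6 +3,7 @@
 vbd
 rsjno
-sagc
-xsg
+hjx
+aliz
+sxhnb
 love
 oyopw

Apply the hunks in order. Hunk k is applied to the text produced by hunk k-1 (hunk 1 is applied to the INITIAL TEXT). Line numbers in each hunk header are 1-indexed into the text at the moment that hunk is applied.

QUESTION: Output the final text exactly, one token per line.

Answer: vfg
kuczs
vbd
rsjno
hjx
aliz
sxhnb
love
oyopw
qqbxo
sfip
qfil
asets

Derivation:
Hunk 1: at line 8 remove [fxvr,mne] add [sfip] -> 12 lines: vfg kuczs vbd rsjno sagc xsg love oyopw zmq sfip qfil asets
Hunk 2: at line 8 remove [zmq] add [qqbxo] -> 12 lines: vfg kuczs vbd rsjno sagc xsg love oyopw qqbxo sfip qfil asets
Hunk 3: at line 3 remove [sagc,xsg] add [hjx,aliz,sxhnb] -> 13 lines: vfg kuczs vbd rsjno hjx aliz sxhnb love oyopw qqbxo sfip qfil asets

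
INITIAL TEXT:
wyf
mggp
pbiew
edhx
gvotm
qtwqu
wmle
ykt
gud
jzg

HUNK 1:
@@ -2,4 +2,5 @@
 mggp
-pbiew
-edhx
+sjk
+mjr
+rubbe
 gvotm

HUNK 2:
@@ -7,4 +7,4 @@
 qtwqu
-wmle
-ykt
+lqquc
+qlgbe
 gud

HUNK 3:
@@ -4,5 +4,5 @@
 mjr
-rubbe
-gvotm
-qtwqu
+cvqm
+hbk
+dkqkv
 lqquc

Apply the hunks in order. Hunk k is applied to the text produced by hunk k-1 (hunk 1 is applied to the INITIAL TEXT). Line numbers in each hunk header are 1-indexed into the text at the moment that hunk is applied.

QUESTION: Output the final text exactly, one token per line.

Hunk 1: at line 2 remove [pbiew,edhx] add [sjk,mjr,rubbe] -> 11 lines: wyf mggp sjk mjr rubbe gvotm qtwqu wmle ykt gud jzg
Hunk 2: at line 7 remove [wmle,ykt] add [lqquc,qlgbe] -> 11 lines: wyf mggp sjk mjr rubbe gvotm qtwqu lqquc qlgbe gud jzg
Hunk 3: at line 4 remove [rubbe,gvotm,qtwqu] add [cvqm,hbk,dkqkv] -> 11 lines: wyf mggp sjk mjr cvqm hbk dkqkv lqquc qlgbe gud jzg

Answer: wyf
mggp
sjk
mjr
cvqm
hbk
dkqkv
lqquc
qlgbe
gud
jzg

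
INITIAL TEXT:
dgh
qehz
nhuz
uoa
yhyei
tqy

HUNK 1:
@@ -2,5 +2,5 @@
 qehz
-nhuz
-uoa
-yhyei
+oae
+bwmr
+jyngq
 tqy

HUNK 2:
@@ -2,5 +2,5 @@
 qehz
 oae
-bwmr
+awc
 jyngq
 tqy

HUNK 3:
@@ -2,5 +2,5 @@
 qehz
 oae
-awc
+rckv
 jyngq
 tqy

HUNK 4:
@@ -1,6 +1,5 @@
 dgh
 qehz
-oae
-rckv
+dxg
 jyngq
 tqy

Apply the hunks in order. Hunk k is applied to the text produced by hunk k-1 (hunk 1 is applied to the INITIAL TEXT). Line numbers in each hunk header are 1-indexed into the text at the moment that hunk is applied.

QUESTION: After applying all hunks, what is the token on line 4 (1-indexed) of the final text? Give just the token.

Hunk 1: at line 2 remove [nhuz,uoa,yhyei] add [oae,bwmr,jyngq] -> 6 lines: dgh qehz oae bwmr jyngq tqy
Hunk 2: at line 2 remove [bwmr] add [awc] -> 6 lines: dgh qehz oae awc jyngq tqy
Hunk 3: at line 2 remove [awc] add [rckv] -> 6 lines: dgh qehz oae rckv jyngq tqy
Hunk 4: at line 1 remove [oae,rckv] add [dxg] -> 5 lines: dgh qehz dxg jyngq tqy
Final line 4: jyngq

Answer: jyngq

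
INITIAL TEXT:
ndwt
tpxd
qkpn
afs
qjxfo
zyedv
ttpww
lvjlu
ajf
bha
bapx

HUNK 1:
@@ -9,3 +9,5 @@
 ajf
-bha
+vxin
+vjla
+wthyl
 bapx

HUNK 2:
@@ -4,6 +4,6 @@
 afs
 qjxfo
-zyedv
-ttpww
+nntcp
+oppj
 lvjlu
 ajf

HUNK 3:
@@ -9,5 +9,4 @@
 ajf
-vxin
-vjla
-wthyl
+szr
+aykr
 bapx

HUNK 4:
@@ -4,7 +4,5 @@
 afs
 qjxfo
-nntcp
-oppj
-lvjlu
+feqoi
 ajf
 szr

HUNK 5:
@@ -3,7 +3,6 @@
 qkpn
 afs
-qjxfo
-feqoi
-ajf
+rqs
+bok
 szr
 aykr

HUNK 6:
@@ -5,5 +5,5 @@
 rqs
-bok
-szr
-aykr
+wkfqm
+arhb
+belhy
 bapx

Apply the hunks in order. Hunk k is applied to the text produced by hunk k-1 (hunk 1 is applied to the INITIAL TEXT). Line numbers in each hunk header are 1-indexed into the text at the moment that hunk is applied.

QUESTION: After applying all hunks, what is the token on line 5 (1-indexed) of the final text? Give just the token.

Answer: rqs

Derivation:
Hunk 1: at line 9 remove [bha] add [vxin,vjla,wthyl] -> 13 lines: ndwt tpxd qkpn afs qjxfo zyedv ttpww lvjlu ajf vxin vjla wthyl bapx
Hunk 2: at line 4 remove [zyedv,ttpww] add [nntcp,oppj] -> 13 lines: ndwt tpxd qkpn afs qjxfo nntcp oppj lvjlu ajf vxin vjla wthyl bapx
Hunk 3: at line 9 remove [vxin,vjla,wthyl] add [szr,aykr] -> 12 lines: ndwt tpxd qkpn afs qjxfo nntcp oppj lvjlu ajf szr aykr bapx
Hunk 4: at line 4 remove [nntcp,oppj,lvjlu] add [feqoi] -> 10 lines: ndwt tpxd qkpn afs qjxfo feqoi ajf szr aykr bapx
Hunk 5: at line 3 remove [qjxfo,feqoi,ajf] add [rqs,bok] -> 9 lines: ndwt tpxd qkpn afs rqs bok szr aykr bapx
Hunk 6: at line 5 remove [bok,szr,aykr] add [wkfqm,arhb,belhy] -> 9 lines: ndwt tpxd qkpn afs rqs wkfqm arhb belhy bapx
Final line 5: rqs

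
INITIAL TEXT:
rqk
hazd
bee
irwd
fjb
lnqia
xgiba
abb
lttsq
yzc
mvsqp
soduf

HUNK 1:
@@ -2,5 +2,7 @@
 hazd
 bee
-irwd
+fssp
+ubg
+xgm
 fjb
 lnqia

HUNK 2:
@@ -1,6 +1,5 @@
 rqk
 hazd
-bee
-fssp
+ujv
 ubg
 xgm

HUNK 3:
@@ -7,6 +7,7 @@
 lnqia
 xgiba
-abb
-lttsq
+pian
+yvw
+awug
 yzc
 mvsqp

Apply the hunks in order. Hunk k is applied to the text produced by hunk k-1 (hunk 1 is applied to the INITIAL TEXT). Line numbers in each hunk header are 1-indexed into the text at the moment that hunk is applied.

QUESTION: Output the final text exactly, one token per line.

Answer: rqk
hazd
ujv
ubg
xgm
fjb
lnqia
xgiba
pian
yvw
awug
yzc
mvsqp
soduf

Derivation:
Hunk 1: at line 2 remove [irwd] add [fssp,ubg,xgm] -> 14 lines: rqk hazd bee fssp ubg xgm fjb lnqia xgiba abb lttsq yzc mvsqp soduf
Hunk 2: at line 1 remove [bee,fssp] add [ujv] -> 13 lines: rqk hazd ujv ubg xgm fjb lnqia xgiba abb lttsq yzc mvsqp soduf
Hunk 3: at line 7 remove [abb,lttsq] add [pian,yvw,awug] -> 14 lines: rqk hazd ujv ubg xgm fjb lnqia xgiba pian yvw awug yzc mvsqp soduf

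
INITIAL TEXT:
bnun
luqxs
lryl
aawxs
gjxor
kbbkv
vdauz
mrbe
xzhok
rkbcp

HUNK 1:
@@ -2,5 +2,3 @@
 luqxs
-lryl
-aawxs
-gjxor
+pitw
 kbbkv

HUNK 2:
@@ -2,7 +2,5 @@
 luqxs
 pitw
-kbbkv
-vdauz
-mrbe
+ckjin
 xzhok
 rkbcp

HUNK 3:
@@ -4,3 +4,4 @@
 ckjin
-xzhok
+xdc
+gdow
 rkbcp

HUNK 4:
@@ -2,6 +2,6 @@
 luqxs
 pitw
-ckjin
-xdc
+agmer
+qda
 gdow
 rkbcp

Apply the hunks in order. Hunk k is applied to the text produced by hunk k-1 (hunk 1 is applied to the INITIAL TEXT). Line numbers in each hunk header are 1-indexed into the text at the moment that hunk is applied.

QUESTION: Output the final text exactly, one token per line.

Answer: bnun
luqxs
pitw
agmer
qda
gdow
rkbcp

Derivation:
Hunk 1: at line 2 remove [lryl,aawxs,gjxor] add [pitw] -> 8 lines: bnun luqxs pitw kbbkv vdauz mrbe xzhok rkbcp
Hunk 2: at line 2 remove [kbbkv,vdauz,mrbe] add [ckjin] -> 6 lines: bnun luqxs pitw ckjin xzhok rkbcp
Hunk 3: at line 4 remove [xzhok] add [xdc,gdow] -> 7 lines: bnun luqxs pitw ckjin xdc gdow rkbcp
Hunk 4: at line 2 remove [ckjin,xdc] add [agmer,qda] -> 7 lines: bnun luqxs pitw agmer qda gdow rkbcp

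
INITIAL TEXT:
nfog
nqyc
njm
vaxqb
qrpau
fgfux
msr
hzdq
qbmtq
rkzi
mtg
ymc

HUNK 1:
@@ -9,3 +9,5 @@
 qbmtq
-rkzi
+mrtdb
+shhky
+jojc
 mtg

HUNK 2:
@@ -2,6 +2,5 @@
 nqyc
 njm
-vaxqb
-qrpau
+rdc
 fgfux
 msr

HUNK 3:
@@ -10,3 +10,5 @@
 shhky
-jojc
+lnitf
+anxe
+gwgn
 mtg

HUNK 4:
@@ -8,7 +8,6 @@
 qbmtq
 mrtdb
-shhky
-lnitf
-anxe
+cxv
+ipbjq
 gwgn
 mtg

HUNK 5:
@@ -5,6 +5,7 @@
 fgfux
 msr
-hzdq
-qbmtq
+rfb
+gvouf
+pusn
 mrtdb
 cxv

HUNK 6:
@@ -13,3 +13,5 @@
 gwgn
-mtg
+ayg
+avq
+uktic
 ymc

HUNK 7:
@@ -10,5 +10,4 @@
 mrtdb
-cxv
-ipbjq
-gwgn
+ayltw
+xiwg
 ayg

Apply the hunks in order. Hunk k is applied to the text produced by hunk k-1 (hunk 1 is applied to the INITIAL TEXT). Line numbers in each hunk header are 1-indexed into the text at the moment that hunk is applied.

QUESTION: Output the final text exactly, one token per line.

Answer: nfog
nqyc
njm
rdc
fgfux
msr
rfb
gvouf
pusn
mrtdb
ayltw
xiwg
ayg
avq
uktic
ymc

Derivation:
Hunk 1: at line 9 remove [rkzi] add [mrtdb,shhky,jojc] -> 14 lines: nfog nqyc njm vaxqb qrpau fgfux msr hzdq qbmtq mrtdb shhky jojc mtg ymc
Hunk 2: at line 2 remove [vaxqb,qrpau] add [rdc] -> 13 lines: nfog nqyc njm rdc fgfux msr hzdq qbmtq mrtdb shhky jojc mtg ymc
Hunk 3: at line 10 remove [jojc] add [lnitf,anxe,gwgn] -> 15 lines: nfog nqyc njm rdc fgfux msr hzdq qbmtq mrtdb shhky lnitf anxe gwgn mtg ymc
Hunk 4: at line 8 remove [shhky,lnitf,anxe] add [cxv,ipbjq] -> 14 lines: nfog nqyc njm rdc fgfux msr hzdq qbmtq mrtdb cxv ipbjq gwgn mtg ymc
Hunk 5: at line 5 remove [hzdq,qbmtq] add [rfb,gvouf,pusn] -> 15 lines: nfog nqyc njm rdc fgfux msr rfb gvouf pusn mrtdb cxv ipbjq gwgn mtg ymc
Hunk 6: at line 13 remove [mtg] add [ayg,avq,uktic] -> 17 lines: nfog nqyc njm rdc fgfux msr rfb gvouf pusn mrtdb cxv ipbjq gwgn ayg avq uktic ymc
Hunk 7: at line 10 remove [cxv,ipbjq,gwgn] add [ayltw,xiwg] -> 16 lines: nfog nqyc njm rdc fgfux msr rfb gvouf pusn mrtdb ayltw xiwg ayg avq uktic ymc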